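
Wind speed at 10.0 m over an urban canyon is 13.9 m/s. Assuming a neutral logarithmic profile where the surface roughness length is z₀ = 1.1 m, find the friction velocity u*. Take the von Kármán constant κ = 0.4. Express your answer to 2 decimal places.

u* ≈ 2.52 m/s

Log law: V(z) = (u*/κ) · ln(z/z₀) ⇒ u* = κ · V / ln(z/z₀)
u* = 0.4 × 13.9 / ln(10.0/1.1) = 0.4 × 13.9 / 2.2073
   = 5.5600 / 2.2073 = 2.5189 m/s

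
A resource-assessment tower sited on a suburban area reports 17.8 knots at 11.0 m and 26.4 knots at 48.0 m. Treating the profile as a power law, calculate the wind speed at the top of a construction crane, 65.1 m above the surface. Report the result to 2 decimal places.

28.64 knots

First find α: α = ln(V₂/V₁)/ln(z₂/z₁) = ln(26.4/17.8)/ln(48.0/11.0) = 0.39417/1.47331 = 0.2675
Extrapolate from 48.0 m to 65.1 m: V₃ = 26.4 × (65.1/48.0)^0.2675 = 26.4 × 1.0849 = 28.6424 knots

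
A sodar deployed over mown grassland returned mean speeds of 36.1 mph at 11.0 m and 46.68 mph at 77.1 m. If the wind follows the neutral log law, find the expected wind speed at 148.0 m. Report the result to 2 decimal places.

Log law: V ∝ ln(z/z₀). From the pair, with r = V₁/V₂ = 0.77335,
ln z₀ = (ln z₁ − r·ln z₂)/(1 − r) = (2.3979 − 0.77335×4.3451)/0.22665 = -4.2462 → z₀ = 0.01432 m
V₃ = V₁ · ln(z₃/z₀)/ln(z₁/z₀) = 36.1 × 9.2434/6.6441 = 50.2232 mph

50.22 mph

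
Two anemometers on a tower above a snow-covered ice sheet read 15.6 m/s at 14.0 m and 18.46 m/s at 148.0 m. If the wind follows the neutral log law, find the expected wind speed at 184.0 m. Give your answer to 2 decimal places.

Log law: V ∝ ln(z/z₀). From the pair, with r = V₁/V₂ = 0.84507,
ln z₀ = (ln z₁ − r·ln z₂)/(1 − r) = (2.6391 − 0.84507×4.9972)/0.15493 = -10.2236 → z₀ = 0.00003630 m
V₃ = V₁ · ln(z₃/z₀)/ln(z₁/z₀) = 15.6 × 15.4385/12.8627 = 18.7241 m/s

18.72 m/s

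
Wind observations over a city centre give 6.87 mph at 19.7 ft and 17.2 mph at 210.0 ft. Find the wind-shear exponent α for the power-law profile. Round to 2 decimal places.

Power law: V₂/V₁ = (z₂/z₁)^α ⇒ α = ln(V₂/V₁) / ln(z₂/z₁)
α = ln(17.2/6.87) / ln(210.0/19.7) = ln(2.5036) / ln(10.6599)
  = 0.91775 / 2.36649 = 0.38781

α ≈ 0.39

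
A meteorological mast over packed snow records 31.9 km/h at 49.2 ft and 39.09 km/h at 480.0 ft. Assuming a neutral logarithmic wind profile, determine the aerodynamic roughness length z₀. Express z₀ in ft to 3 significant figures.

z₀ ≈ 0.00201 ft

Log law: V(z) ∝ ln(z/z₀). With r = V₁/V₂ = 31.9/39.09 = 0.81607,
r · ln(z₂/z₀) = ln(z₁/z₀) ⇒ ln z₀ = (ln z₁ − r·ln z₂)/(1 − r)
ln z₀ = (3.89589 − 0.81607×6.17379) / 0.18393 = -6.2105
z₀ = exp(-6.2105) = 0.002008 ft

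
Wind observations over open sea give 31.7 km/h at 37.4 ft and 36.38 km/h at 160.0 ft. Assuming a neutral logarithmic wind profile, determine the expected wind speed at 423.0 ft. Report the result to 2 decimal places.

Log law: V ∝ ln(z/z₀). From the pair, with r = V₁/V₂ = 0.87136,
ln z₀ = (ln z₁ − r·ln z₂)/(1 − r) = (3.6217 − 0.87136×5.0752)/0.12864 = -6.2236 → z₀ = 0.001982 ft
V₃ = V₁ · ln(z₃/z₀)/ln(z₁/z₀) = 31.7 × 12.2710/9.8453 = 39.5103 km/h

39.51 km/h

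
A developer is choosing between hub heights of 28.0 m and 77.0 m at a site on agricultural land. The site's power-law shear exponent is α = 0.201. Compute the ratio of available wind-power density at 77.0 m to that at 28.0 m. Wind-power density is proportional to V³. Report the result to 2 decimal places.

Speed ratio: V_B/V_A = (z_B/z_A)^α = (77.0/28.0)^0.201 = (2.7500)^0.201 = 1.22548
Power-density ratio: P_B/P_A = (V_B/V_A)³ = (1.22548)³ = 1.84042

1.84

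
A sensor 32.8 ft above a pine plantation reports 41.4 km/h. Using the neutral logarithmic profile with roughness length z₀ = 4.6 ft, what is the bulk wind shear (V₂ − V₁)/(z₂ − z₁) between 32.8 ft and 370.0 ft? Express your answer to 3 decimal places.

Log law: V₂ = V₁ · ln(z₂/z₀)/ln(z₁/z₀) = 41.4 × 4.3874/1.9644 = 92.4674 km/h
ΔV/Δz = (92.4674 − 41.4)/(370.0 − 32.8) = 51.0674/337.2000 = 0.15145 km/h/ft

0.151 km/h/ft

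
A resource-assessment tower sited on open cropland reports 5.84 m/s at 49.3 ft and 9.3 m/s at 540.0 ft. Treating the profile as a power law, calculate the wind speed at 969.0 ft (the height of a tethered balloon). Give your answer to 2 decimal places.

10.42 m/s

First find α: α = ln(V₂/V₁)/ln(z₂/z₁) = ln(9.3/5.84)/ln(540.0/49.3) = 0.46528/2.39365 = 0.1944
Extrapolate from 540.0 ft to 969.0 ft: V₃ = 9.3 × (969.0/540.0)^0.1944 = 9.3 × 1.1204 = 10.4194 m/s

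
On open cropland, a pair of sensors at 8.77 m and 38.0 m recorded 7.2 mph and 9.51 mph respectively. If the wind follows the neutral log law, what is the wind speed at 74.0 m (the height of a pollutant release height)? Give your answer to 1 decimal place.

10.6 mph

Log law: V ∝ ln(z/z₀). From the pair, with r = V₁/V₂ = 0.75710,
ln z₀ = (ln z₁ − r·ln z₂)/(1 − r) = (2.1713 − 0.75710×3.6376)/0.24290 = -2.3988 → z₀ = 0.09083 m
V₃ = V₁ · ln(z₃/z₀)/ln(z₁/z₀) = 7.2 × 6.7029/4.5701 = 10.5600 mph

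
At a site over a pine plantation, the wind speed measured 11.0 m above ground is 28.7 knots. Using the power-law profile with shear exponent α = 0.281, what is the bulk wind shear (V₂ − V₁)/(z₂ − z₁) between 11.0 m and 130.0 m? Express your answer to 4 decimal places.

0.2416 knots/m

Power law: V₂ = V₁ · (z₂/z₁)^α = 28.7 × (11.8182)^0.281 = 57.4472 knots
ΔV/Δz = (57.4472 − 28.7)/(130.0 − 11.0) = 28.7472/119.0000 = 0.24157 knots/m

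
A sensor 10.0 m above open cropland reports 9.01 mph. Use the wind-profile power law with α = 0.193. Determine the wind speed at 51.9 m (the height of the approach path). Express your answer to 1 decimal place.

12.4 mph

Power-law profile: V₂ = V₁ · (z₂/z₁)^α
V₂ = 9.01 × (51.9/10.0)^0.193 = 9.01 × (5.1900)^0.193
    = 9.01 × 1.3741 = 12.3809 mph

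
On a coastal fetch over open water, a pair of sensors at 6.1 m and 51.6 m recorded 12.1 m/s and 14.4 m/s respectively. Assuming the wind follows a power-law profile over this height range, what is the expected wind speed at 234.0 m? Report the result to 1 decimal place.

First find α: α = ln(V₂/V₁)/ln(z₂/z₁) = ln(14.4/12.1)/ln(51.6/6.1) = 0.17402/2.13523 = 0.0815
Extrapolate from 51.6 m to 234.0 m: V₃ = 14.4 × (234.0/51.6)^0.0815 = 14.4 × 1.1311 = 16.2882 m/s

16.3 m/s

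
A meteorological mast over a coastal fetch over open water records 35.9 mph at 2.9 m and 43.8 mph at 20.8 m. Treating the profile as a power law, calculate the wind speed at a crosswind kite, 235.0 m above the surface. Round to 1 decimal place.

First find α: α = ln(V₂/V₁)/ln(z₂/z₁) = ln(43.8/35.9)/ln(20.8/2.9) = 0.19890/1.97024 = 0.1010
Extrapolate from 20.8 m to 235.0 m: V₃ = 43.8 × (235.0/20.8)^0.1010 = 43.8 × 1.2773 = 55.9468 mph

55.9 mph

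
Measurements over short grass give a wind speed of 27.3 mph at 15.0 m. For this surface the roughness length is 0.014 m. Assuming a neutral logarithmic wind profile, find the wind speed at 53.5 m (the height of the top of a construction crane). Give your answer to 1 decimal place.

Log law: V(z) ∝ ln(z/z₀), so V₂/V₁ = ln(z₂/z₀) / ln(z₁/z₀).
ln(53.5/0.014) = 8.2484, ln(15.0/0.014) = 6.9767
V₂ = 27.3 × 8.2484/6.9767 = 27.3 × 1.1823 = 32.2759 mph

32.3 mph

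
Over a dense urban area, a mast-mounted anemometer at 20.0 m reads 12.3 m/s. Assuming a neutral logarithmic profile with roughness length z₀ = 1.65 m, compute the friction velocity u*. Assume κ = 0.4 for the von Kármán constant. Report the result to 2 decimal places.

Log law: V(z) = (u*/κ) · ln(z/z₀) ⇒ u* = κ · V / ln(z/z₀)
u* = 0.4 × 12.3 / ln(20.0/1.65) = 0.4 × 12.3 / 2.4950
   = 4.9200 / 2.4950 = 1.9720 m/s

u* ≈ 1.97 m/s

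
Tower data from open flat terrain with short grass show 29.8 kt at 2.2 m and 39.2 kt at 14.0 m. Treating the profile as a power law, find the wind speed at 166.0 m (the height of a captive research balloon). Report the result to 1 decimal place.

First find α: α = ln(V₂/V₁)/ln(z₂/z₁) = ln(39.2/29.8)/ln(14.0/2.2) = 0.27417/1.85060 = 0.1482
Extrapolate from 14.0 m to 166.0 m: V₃ = 39.2 × (166.0/14.0)^0.1482 = 39.2 × 1.4425 = 56.5454 kt

56.5 kt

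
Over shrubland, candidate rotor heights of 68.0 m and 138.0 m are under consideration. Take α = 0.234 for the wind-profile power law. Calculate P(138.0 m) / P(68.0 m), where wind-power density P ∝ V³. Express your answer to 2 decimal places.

Speed ratio: V_B/V_A = (z_B/z_A)^α = (138.0/68.0)^0.234 = (2.0294)^0.234 = 1.18012
Power-density ratio: P_B/P_A = (V_B/V_A)³ = (1.18012)³ = 1.64352

1.64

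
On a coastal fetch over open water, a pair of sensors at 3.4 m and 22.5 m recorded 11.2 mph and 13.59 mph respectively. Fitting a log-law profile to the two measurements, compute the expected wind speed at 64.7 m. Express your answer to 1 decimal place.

14.9 mph

Log law: V ∝ ln(z/z₀). From the pair, with r = V₁/V₂ = 0.82414,
ln z₀ = (ln z₁ − r·ln z₂)/(1 − r) = (1.2238 − 0.82414×3.1135)/0.17586 = -7.6319 → z₀ = 0.0004847 m
V₃ = V₁ · ln(z₃/z₀)/ln(z₁/z₀) = 11.2 × 11.8017/8.8557 = 14.9259 mph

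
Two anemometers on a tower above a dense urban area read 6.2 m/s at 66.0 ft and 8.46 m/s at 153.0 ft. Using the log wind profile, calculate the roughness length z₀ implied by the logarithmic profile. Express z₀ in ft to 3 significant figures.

z₀ ≈ 6.57 ft

Log law: V(z) ∝ ln(z/z₀). With r = V₁/V₂ = 6.2/8.46 = 0.73286,
r · ln(z₂/z₀) = ln(z₁/z₀) ⇒ ln z₀ = (ln z₁ − r·ln z₂)/(1 − r)
ln z₀ = (4.18965 − 0.73286×5.03044) / 0.26714 = 1.8831
z₀ = exp(1.8831) = 6.574 ft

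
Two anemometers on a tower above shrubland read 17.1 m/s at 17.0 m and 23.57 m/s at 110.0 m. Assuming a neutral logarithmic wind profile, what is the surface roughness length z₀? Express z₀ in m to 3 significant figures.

Log law: V(z) ∝ ln(z/z₀). With r = V₁/V₂ = 17.1/23.57 = 0.72550,
r · ln(z₂/z₀) = ln(z₁/z₀) ⇒ ln z₀ = (ln z₁ − r·ln z₂)/(1 − r)
ln z₀ = (2.83321 − 0.72550×4.70048) / 0.27450 = -2.1019
z₀ = exp(-2.1019) = 0.1222 m

z₀ ≈ 0.122 m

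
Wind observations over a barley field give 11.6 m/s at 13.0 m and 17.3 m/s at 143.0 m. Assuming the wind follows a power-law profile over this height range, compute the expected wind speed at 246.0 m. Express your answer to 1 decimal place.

First find α: α = ln(V₂/V₁)/ln(z₂/z₁) = ln(17.3/11.6)/ln(143.0/13.0) = 0.39970/2.39790 = 0.1667
Extrapolate from 143.0 m to 246.0 m: V₃ = 17.3 × (246.0/143.0)^0.1667 = 17.3 × 1.0946 = 18.9373 m/s

18.9 m/s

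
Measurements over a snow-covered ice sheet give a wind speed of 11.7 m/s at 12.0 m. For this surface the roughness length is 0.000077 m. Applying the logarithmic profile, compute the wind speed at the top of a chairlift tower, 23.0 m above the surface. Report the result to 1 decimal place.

12.3 m/s

Log law: V(z) ∝ ln(z/z₀), so V₂/V₁ = ln(z₂/z₀) / ln(z₁/z₀).
ln(23.0/0.000077) = 12.6072, ln(12.0/0.000077) = 11.9566
V₂ = 11.7 × 12.6072/11.9566 = 11.7 × 1.0544 = 12.3366 m/s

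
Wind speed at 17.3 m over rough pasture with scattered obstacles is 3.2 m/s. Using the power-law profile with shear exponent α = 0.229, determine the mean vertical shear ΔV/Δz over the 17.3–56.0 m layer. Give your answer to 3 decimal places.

0.026 m/s/m

Power law: V₂ = V₁ · (z₂/z₁)^α = 3.2 × (3.2370)^0.229 = 4.1877 m/s
ΔV/Δz = (4.1877 − 3.2)/(56.0 − 17.3) = 0.9877/38.7000 = 0.02552 m/s/m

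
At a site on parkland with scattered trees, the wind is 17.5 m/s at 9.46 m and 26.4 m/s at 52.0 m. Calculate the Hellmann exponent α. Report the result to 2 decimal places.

Power law: V₂/V₁ = (z₂/z₁)^α ⇒ α = ln(V₂/V₁) / ln(z₂/z₁)
α = ln(26.4/17.5) / ln(52.0/9.46) = ln(1.5086) / ln(5.4968)
  = 0.41116 / 1.70417 = 0.24127

α ≈ 0.24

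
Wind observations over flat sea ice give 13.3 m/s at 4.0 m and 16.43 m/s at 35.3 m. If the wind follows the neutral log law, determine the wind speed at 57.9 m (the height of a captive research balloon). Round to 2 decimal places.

Log law: V ∝ ln(z/z₀). From the pair, with r = V₁/V₂ = 0.80949,
ln z₀ = (ln z₁ − r·ln z₂)/(1 − r) = (1.3863 − 0.80949×3.5639)/0.19051 = -7.8667 → z₀ = 0.0003833 m
V₃ = V₁ · ln(z₃/z₀)/ln(z₁/z₀) = 13.3 × 11.9254/9.2530 = 17.1413 m/s

17.14 m/s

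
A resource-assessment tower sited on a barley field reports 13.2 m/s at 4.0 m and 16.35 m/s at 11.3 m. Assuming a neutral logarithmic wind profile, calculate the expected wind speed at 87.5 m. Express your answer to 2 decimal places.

22.56 m/s

Log law: V ∝ ln(z/z₀). From the pair, with r = V₁/V₂ = 0.80734,
ln z₀ = (ln z₁ − r·ln z₂)/(1 − r) = (1.3863 − 0.80734×2.4248)/0.19266 = -2.9656 → z₀ = 0.05153 m
V₃ = V₁ · ln(z₃/z₀)/ln(z₁/z₀) = 13.2 × 7.4372/4.3518 = 22.5585 m/s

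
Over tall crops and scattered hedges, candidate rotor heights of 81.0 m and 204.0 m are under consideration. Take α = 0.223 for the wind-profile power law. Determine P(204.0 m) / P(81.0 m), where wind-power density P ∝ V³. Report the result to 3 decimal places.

1.855

Speed ratio: V_B/V_A = (z_B/z_A)^α = (204.0/81.0)^0.223 = (2.5185)^0.223 = 1.22873
Power-density ratio: P_B/P_A = (V_B/V_A)³ = (1.22873)³ = 1.85509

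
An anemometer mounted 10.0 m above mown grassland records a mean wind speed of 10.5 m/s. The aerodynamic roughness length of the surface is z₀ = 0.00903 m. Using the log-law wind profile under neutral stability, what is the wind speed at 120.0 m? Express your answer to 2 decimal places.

Log law: V(z) ∝ ln(z/z₀), so V₂/V₁ = ln(z₂/z₀) / ln(z₁/z₀).
ln(120.0/0.00903) = 9.4947, ln(10.0/0.00903) = 7.0098
V₂ = 10.5 × 9.4947/7.0098 = 10.5 × 1.3545 = 14.2222 m/s

14.22 m/s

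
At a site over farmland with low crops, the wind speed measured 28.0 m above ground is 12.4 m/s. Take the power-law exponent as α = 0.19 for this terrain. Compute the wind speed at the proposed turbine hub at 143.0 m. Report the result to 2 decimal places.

Power-law profile: V₂ = V₁ · (z₂/z₁)^α
V₂ = 12.4 × (143.0/28.0)^0.19 = 12.4 × (5.1071)^0.19
    = 12.4 × 1.3632 = 16.9035 m/s

16.90 m/s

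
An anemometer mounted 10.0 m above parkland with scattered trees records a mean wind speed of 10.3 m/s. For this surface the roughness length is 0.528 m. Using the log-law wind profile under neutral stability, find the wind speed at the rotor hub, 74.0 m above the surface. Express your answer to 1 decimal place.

Log law: V(z) ∝ ln(z/z₀), so V₂/V₁ = ln(z₂/z₀) / ln(z₁/z₀).
ln(74.0/0.528) = 4.9427, ln(10.0/0.528) = 2.9412
V₂ = 10.3 × 4.9427/2.9412 = 10.3 × 1.6805 = 17.3090 m/s

17.3 m/s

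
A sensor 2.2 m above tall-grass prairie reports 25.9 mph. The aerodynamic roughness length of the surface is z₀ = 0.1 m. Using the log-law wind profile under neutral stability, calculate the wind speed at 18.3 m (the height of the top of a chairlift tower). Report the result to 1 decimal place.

Log law: V(z) ∝ ln(z/z₀), so V₂/V₁ = ln(z₂/z₀) / ln(z₁/z₀).
ln(18.3/0.1) = 5.2095, ln(2.2/0.1) = 3.0910
V₂ = 25.9 × 5.2095/3.0910 = 25.9 × 1.6853 = 43.6505 mph

43.7 mph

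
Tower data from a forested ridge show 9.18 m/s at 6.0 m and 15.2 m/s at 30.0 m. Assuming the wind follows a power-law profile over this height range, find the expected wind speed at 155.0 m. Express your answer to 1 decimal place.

25.4 m/s

First find α: α = ln(V₂/V₁)/ln(z₂/z₁) = ln(15.2/9.18)/ln(30.0/6.0) = 0.50427/1.60944 = 0.3133
Extrapolate from 30.0 m to 155.0 m: V₃ = 15.2 × (155.0/30.0)^0.3133 = 15.2 × 1.6729 = 25.4277 m/s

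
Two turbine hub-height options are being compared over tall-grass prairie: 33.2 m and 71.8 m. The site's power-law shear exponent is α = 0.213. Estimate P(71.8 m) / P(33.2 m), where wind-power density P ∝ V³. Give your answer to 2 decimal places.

1.64

Speed ratio: V_B/V_A = (z_B/z_A)^α = (71.8/33.2)^0.213 = (2.1627)^0.213 = 1.17856
Power-density ratio: P_B/P_A = (V_B/V_A)³ = (1.17856)³ = 1.63703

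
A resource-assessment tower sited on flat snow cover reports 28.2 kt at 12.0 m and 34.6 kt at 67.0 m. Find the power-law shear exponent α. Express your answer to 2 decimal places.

α ≈ 0.12

Power law: V₂/V₁ = (z₂/z₁)^α ⇒ α = ln(V₂/V₁) / ln(z₂/z₁)
α = ln(34.6/28.2) / ln(67.0/12.0) = ln(1.2270) / ln(5.5833)
  = 0.20453 / 1.71979 = 0.11893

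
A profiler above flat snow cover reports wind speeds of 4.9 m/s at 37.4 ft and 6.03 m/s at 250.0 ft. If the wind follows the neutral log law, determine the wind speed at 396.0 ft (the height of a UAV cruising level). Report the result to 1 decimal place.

Log law: V ∝ ln(z/z₀). From the pair, with r = V₁/V₂ = 0.81260,
ln z₀ = (ln z₁ − r·ln z₂)/(1 − r) = (3.6217 − 0.81260×5.5215)/0.18740 = -4.6164 → z₀ = 0.009889 ft
V₃ = V₁ · ln(z₃/z₀)/ln(z₁/z₀) = 4.9 × 10.5978/8.2380 = 6.3036 m/s

6.3 m/s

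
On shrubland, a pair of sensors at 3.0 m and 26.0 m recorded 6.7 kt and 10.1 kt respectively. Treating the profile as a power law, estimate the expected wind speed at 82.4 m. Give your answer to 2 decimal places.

First find α: α = ln(V₂/V₁)/ln(z₂/z₁) = ln(10.1/6.7)/ln(26.0/3.0) = 0.41043/2.15948 = 0.1901
Extrapolate from 26.0 m to 82.4 m: V₃ = 10.1 × (82.4/26.0)^0.1901 = 10.1 × 1.2451 = 12.5757 kt

12.58 kt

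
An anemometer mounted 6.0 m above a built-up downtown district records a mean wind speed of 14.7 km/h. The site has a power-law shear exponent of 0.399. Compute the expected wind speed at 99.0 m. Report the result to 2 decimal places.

44.99 km/h

Power-law profile: V₂ = V₁ · (z₂/z₁)^α
V₂ = 14.7 × (99.0/6.0)^0.399 = 14.7 × (16.5000)^0.399
    = 14.7 × 3.0604 = 44.9877 km/h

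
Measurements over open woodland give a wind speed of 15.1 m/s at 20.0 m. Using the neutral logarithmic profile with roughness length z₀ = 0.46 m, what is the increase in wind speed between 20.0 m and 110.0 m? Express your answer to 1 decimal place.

Log law: V₂ = V₁ · ln(z₂/z₀)/ln(z₁/z₀) = 15.1 × 5.4770/3.7723 = 21.9239 m/s
ΔV = 21.9239 − 15.1 = 6.8239 m/s

6.8 m/s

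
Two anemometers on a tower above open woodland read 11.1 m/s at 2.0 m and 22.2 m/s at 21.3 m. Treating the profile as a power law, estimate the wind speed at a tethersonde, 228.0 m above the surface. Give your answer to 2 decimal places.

First find α: α = ln(V₂/V₁)/ln(z₂/z₁) = ln(22.2/11.1)/ln(21.3/2.0) = 0.69315/2.36556 = 0.2930
Extrapolate from 21.3 m to 228.0 m: V₃ = 22.2 × (228.0/21.3)^0.2930 = 22.2 × 2.0030 = 44.4661 m/s

44.47 m/s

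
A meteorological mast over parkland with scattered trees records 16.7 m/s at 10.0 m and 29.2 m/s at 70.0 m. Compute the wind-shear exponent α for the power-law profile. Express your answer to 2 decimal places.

α ≈ 0.29

Power law: V₂/V₁ = (z₂/z₁)^α ⇒ α = ln(V₂/V₁) / ln(z₂/z₁)
α = ln(29.2/16.7) / ln(70.0/10.0) = ln(1.7485) / ln(7.0000)
  = 0.55876 / 1.94591 = 0.28715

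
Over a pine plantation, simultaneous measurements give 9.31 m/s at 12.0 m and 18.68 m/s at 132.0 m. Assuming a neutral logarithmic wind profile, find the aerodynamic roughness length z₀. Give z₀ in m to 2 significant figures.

z₀ ≈ 1.1 m

Log law: V(z) ∝ ln(z/z₀). With r = V₁/V₂ = 9.31/18.68 = 0.49839,
r · ln(z₂/z₀) = ln(z₁/z₀) ⇒ ln z₀ = (ln z₁ − r·ln z₂)/(1 − r)
ln z₀ = (2.48491 − 0.49839×4.88280) / 0.50161 = 0.1024
z₀ = exp(0.1024) = 1.108 m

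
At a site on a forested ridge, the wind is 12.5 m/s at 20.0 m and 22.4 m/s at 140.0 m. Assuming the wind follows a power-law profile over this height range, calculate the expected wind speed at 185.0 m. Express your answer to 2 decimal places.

First find α: α = ln(V₂/V₁)/ln(z₂/z₁) = ln(22.4/12.5)/ln(140.0/20.0) = 0.58333/1.94591 = 0.2998
Extrapolate from 140.0 m to 185.0 m: V₃ = 22.4 × (185.0/140.0)^0.2998 = 22.4 × 1.0871 = 24.3519 m/s

24.35 m/s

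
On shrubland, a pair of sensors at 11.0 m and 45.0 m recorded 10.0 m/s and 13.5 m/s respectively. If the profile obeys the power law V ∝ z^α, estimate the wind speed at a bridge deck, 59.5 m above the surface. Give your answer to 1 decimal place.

14.3 m/s

First find α: α = ln(V₂/V₁)/ln(z₂/z₁) = ln(13.5/10.0)/ln(45.0/11.0) = 0.30010/1.40877 = 0.2130
Extrapolate from 45.0 m to 59.5 m: V₃ = 13.5 × (59.5/45.0)^0.2130 = 13.5 × 1.0613 = 14.3276 m/s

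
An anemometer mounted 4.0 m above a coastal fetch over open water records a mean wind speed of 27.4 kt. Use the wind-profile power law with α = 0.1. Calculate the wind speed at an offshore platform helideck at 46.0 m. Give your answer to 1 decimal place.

Power-law profile: V₂ = V₁ · (z₂/z₁)^α
V₂ = 27.4 × (46.0/4.0)^0.1 = 27.4 × (11.5000)^0.1
    = 27.4 × 1.2766 = 34.9800 kt

35.0 kt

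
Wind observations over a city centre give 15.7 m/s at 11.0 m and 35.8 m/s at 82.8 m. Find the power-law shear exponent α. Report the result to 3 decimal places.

α ≈ 0.408

Power law: V₂/V₁ = (z₂/z₁)^α ⇒ α = ln(V₂/V₁) / ln(z₂/z₁)
α = ln(35.8/15.7) / ln(82.8/11.0) = ln(2.2803) / ln(7.5273)
  = 0.82429 / 2.01853 = 0.40836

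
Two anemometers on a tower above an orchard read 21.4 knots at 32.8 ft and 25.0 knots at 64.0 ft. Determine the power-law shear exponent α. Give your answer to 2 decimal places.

α ≈ 0.23

Power law: V₂/V₁ = (z₂/z₁)^α ⇒ α = ln(V₂/V₁) / ln(z₂/z₁)
α = ln(25.0/21.4) / ln(64.0/32.8) = ln(1.1682) / ln(1.9512)
  = 0.15548 / 0.66845 = 0.23260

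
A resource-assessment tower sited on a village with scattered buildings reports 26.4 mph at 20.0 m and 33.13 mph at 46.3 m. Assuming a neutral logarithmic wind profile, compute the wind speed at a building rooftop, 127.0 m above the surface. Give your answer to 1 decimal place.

Log law: V ∝ ln(z/z₀). From the pair, with r = V₁/V₂ = 0.79686,
ln z₀ = (ln z₁ − r·ln z₂)/(1 − r) = (2.9957 − 0.79686×3.8351)/0.20314 = -0.2970 → z₀ = 0.7430 m
V₃ = V₁ · ln(z₃/z₀)/ln(z₁/z₀) = 26.4 × 5.1412/3.2928 = 41.2201 mph

41.2 mph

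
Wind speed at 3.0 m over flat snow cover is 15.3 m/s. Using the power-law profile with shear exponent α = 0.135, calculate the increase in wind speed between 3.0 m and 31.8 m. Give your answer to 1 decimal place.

Power law: V₂ = V₁ · (z₂/z₁)^α = 15.3 × (10.6000)^0.135 = 21.0430 m/s
ΔV = 21.0430 − 15.3 = 5.7430 m/s

5.7 m/s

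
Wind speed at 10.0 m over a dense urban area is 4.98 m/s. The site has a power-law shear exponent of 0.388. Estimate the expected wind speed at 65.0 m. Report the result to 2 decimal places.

10.30 m/s

Power-law profile: V₂ = V₁ · (z₂/z₁)^α
V₂ = 4.98 × (65.0/10.0)^0.388 = 4.98 × (6.5000)^0.388
    = 4.98 × 2.0673 = 10.2953 m/s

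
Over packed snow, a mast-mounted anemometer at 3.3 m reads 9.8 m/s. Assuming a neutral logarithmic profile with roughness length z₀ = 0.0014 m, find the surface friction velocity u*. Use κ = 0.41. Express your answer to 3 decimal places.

Log law: V(z) = (u*/κ) · ln(z/z₀) ⇒ u* = κ · V / ln(z/z₀)
u* = 0.41 × 9.8 / ln(3.3/0.0014) = 0.41 × 9.8 / 7.7652
   = 4.0180 / 7.7652 = 0.5174 m/s

u* ≈ 0.517 m/s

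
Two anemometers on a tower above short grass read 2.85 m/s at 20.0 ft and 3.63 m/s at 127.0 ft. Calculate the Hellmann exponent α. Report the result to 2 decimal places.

Power law: V₂/V₁ = (z₂/z₁)^α ⇒ α = ln(V₂/V₁) / ln(z₂/z₁)
α = ln(3.63/2.85) / ln(127.0/20.0) = ln(1.2737) / ln(6.3500)
  = 0.24191 / 1.84845 = 0.13087

α ≈ 0.13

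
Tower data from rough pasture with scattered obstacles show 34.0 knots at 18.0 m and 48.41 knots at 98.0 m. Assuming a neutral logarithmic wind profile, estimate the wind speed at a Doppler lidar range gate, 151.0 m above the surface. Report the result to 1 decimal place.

Log law: V ∝ ln(z/z₀). From the pair, with r = V₁/V₂ = 0.70233,
ln z₀ = (ln z₁ − r·ln z₂)/(1 − r) = (2.8904 − 0.70233×4.5850)/0.29767 = -1.1080 → z₀ = 0.3302 m
V₃ = V₁ · ln(z₃/z₀)/ln(z₁/z₀) = 34.0 × 6.1253/3.9984 = 52.0862 knots

52.1 knots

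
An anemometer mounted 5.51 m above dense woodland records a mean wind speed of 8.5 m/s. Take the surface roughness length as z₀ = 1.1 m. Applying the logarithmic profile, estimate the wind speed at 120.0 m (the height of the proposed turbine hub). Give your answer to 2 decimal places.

Log law: V(z) ∝ ln(z/z₀), so V₂/V₁ = ln(z₂/z₀) / ln(z₁/z₀).
ln(120.0/1.1) = 4.6922, ln(5.51/1.1) = 1.6113
V₂ = 8.5 × 4.6922/1.6113 = 8.5 × 2.9121 = 24.7531 m/s

24.75 m/s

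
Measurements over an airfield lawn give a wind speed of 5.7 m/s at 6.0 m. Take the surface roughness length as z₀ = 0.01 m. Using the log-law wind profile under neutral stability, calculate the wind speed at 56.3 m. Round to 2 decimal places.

Log law: V(z) ∝ ln(z/z₀), so V₂/V₁ = ln(z₂/z₀) / ln(z₁/z₀).
ln(56.3/0.01) = 8.6359, ln(6.0/0.01) = 6.3969
V₂ = 5.7 × 8.6359/6.3969 = 5.7 × 1.3500 = 7.6950 m/s

7.70 m/s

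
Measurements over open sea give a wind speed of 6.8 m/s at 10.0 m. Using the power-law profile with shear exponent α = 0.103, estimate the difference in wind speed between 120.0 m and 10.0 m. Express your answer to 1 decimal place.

2.0 m/s

Power law: V₂ = V₁ · (z₂/z₁)^α = 6.8 × (12.0000)^0.103 = 8.7834 m/s
ΔV = 8.7834 − 6.8 = 1.9834 m/s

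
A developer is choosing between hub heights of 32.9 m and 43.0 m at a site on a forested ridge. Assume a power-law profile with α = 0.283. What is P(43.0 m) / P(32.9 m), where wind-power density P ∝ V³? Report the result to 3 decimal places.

Speed ratio: V_B/V_A = (z_B/z_A)^α = (43.0/32.9)^0.283 = (1.3070)^0.283 = 1.07871
Power-density ratio: P_B/P_A = (V_B/V_A)³ = (1.07871)³ = 1.25521

1.255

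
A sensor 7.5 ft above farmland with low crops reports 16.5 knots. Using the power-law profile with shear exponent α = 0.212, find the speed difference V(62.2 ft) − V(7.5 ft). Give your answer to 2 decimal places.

Power law: V₂ = V₁ · (z₂/z₁)^α = 16.5 × (8.2933)^0.212 = 25.8377 knots
ΔV = 25.8377 − 16.5 = 9.3377 knots

9.34 knots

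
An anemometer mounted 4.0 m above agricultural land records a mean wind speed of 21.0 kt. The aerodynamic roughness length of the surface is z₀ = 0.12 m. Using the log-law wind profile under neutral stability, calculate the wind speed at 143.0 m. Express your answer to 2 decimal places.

Log law: V(z) ∝ ln(z/z₀), so V₂/V₁ = ln(z₂/z₀) / ln(z₁/z₀).
ln(143.0/0.12) = 7.0831, ln(4.0/0.12) = 3.5066
V₂ = 21.0 × 7.0831/3.5066 = 21.0 × 2.0200 = 42.4192 kt

42.42 kt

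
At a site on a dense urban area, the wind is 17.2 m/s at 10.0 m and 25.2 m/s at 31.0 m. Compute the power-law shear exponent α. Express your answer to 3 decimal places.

α ≈ 0.338

Power law: V₂/V₁ = (z₂/z₁)^α ⇒ α = ln(V₂/V₁) / ln(z₂/z₁)
α = ln(25.2/17.2) / ln(31.0/10.0) = ln(1.4651) / ln(3.1000)
  = 0.38193 / 1.13140 = 0.33758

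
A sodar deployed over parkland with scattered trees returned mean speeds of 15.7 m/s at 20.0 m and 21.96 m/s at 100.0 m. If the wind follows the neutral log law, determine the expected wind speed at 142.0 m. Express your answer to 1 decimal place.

23.3 m/s

Log law: V ∝ ln(z/z₀). From the pair, with r = V₁/V₂ = 0.71494,
ln z₀ = (ln z₁ − r·ln z₂)/(1 − r) = (2.9957 − 0.71494×4.6052)/0.28506 = -1.0407 → z₀ = 0.3532 m
V₃ = V₁ · ln(z₃/z₀)/ln(z₁/z₀) = 15.7 × 5.9965/4.0364 = 23.3239 m/s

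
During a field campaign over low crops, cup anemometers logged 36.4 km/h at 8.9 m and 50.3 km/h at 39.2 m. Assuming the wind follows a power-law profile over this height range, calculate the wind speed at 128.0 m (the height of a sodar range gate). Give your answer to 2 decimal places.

First find α: α = ln(V₂/V₁)/ln(z₂/z₁) = ln(50.3/36.4)/ln(39.2/8.9) = 0.32344/1.48263 = 0.2182
Extrapolate from 39.2 m to 128.0 m: V₃ = 50.3 × (128.0/39.2)^0.2182 = 50.3 × 1.2945 = 65.1150 km/h

65.11 km/h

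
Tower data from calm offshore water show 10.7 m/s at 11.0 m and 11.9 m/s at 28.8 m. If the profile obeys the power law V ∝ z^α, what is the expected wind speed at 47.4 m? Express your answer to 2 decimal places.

First find α: α = ln(V₂/V₁)/ln(z₂/z₁) = ln(11.9/10.7)/ln(28.8/11.0) = 0.10629/0.96248 = 0.1104
Extrapolate from 28.8 m to 47.4 m: V₃ = 11.9 × (47.4/28.8)^0.1104 = 11.9 × 1.0566 = 12.5732 m/s

12.57 m/s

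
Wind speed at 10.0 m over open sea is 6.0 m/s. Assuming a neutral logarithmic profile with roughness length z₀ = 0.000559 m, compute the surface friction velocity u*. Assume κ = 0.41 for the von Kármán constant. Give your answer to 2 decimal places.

u* ≈ 0.25 m/s

Log law: V(z) = (u*/κ) · ln(z/z₀) ⇒ u* = κ · V / ln(z/z₀)
u* = 0.41 × 6.0 / ln(10.0/0.000559) = 0.41 × 6.0 / 9.7919
   = 2.4600 / 9.7919 = 0.2512 m/s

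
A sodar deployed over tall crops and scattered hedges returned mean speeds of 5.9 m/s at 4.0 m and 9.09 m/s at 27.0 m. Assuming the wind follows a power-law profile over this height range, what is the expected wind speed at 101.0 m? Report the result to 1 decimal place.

12.3 m/s

First find α: α = ln(V₂/V₁)/ln(z₂/z₁) = ln(9.09/5.9)/ln(27.0/4.0) = 0.43222/1.90954 = 0.2263
Extrapolate from 27.0 m to 101.0 m: V₃ = 9.09 × (101.0/27.0)^0.2263 = 9.09 × 1.3480 = 12.2533 m/s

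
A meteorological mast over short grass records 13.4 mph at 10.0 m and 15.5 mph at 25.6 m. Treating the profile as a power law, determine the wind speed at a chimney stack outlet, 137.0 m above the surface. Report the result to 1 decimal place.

First find α: α = ln(V₂/V₁)/ln(z₂/z₁) = ln(15.5/13.4)/ln(25.6/10.0) = 0.14559/0.94001 = 0.1549
Extrapolate from 25.6 m to 137.0 m: V₃ = 15.5 × (137.0/25.6)^0.1549 = 15.5 × 1.2967 = 20.0982 mph

20.1 mph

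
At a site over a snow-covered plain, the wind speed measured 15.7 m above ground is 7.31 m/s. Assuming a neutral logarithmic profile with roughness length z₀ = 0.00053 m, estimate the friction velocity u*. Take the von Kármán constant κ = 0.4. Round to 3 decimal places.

Log law: V(z) = (u*/κ) · ln(z/z₀) ⇒ u* = κ · V / ln(z/z₀)
u* = 0.4 × 7.31 / ln(15.7/0.00053) = 0.4 × 7.31 / 10.2963
   = 2.9240 / 10.2963 = 0.2840 m/s

u* ≈ 0.284 m/s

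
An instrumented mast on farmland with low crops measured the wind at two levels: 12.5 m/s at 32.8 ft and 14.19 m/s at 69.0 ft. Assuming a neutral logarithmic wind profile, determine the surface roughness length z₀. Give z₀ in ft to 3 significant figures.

Log law: V(z) ∝ ln(z/z₀). With r = V₁/V₂ = 12.5/14.19 = 0.88090,
r · ln(z₂/z₀) = ln(z₁/z₀) ⇒ ln z₀ = (ln z₁ − r·ln z₂)/(1 − r)
ln z₀ = (3.49043 − 0.88090×4.23411) / 0.11910 = -2.0101
z₀ = exp(-2.0101) = 0.1340 ft

z₀ ≈ 0.134 ft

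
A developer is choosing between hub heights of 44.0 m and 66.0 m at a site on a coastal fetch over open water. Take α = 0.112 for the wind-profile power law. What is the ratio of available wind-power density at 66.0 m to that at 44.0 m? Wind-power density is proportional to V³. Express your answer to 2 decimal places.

1.15

Speed ratio: V_B/V_A = (z_B/z_A)^α = (66.0/44.0)^0.112 = (1.5000)^0.112 = 1.04646
Power-density ratio: P_B/P_A = (V_B/V_A)³ = (1.04646)³ = 1.14595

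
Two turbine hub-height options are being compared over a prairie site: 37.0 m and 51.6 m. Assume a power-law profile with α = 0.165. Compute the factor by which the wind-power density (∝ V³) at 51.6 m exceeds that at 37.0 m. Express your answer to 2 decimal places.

1.18

Speed ratio: V_B/V_A = (z_B/z_A)^α = (51.6/37.0)^0.165 = (1.3946)^0.165 = 1.05641
Power-density ratio: P_B/P_A = (V_B/V_A)³ = (1.05641)³ = 1.17897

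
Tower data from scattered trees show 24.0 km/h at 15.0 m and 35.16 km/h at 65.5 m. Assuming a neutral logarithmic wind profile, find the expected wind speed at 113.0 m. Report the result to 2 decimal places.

Log law: V ∝ ln(z/z₀). From the pair, with r = V₁/V₂ = 0.68259,
ln z₀ = (ln z₁ − r·ln z₂)/(1 − r) = (2.7081 − 0.68259×4.1821)/0.31741 = -0.4618 → z₀ = 0.6301 m
V₃ = V₁ · ln(z₃/z₀)/ln(z₁/z₀) = 24.0 × 5.1892/3.1699 = 39.2889 km/h

39.29 km/h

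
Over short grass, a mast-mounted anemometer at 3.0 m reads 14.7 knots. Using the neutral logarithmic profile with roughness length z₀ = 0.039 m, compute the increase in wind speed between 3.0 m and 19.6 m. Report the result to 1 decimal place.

6.4 knots

Log law: V₂ = V₁ · ln(z₂/z₀)/ln(z₁/z₀) = 14.7 × 6.2197/4.3428 = 21.0532 knots
ΔV = 21.0532 − 14.7 = 6.3532 knots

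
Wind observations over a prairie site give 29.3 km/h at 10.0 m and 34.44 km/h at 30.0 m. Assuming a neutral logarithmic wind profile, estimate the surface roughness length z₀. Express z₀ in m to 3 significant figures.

Log law: V(z) ∝ ln(z/z₀). With r = V₁/V₂ = 29.3/34.44 = 0.85075,
r · ln(z₂/z₀) = ln(z₁/z₀) ⇒ ln z₀ = (ln z₁ − r·ln z₂)/(1 − r)
ln z₀ = (2.30259 − 0.85075×3.40120) / 0.14925 = -3.9599
z₀ = exp(-3.9599) = 0.01906 m

z₀ ≈ 0.0191 m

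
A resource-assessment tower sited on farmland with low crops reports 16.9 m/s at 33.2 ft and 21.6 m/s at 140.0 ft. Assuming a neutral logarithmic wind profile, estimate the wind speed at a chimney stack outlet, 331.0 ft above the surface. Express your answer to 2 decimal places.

24.41 m/s

Log law: V ∝ ln(z/z₀). From the pair, with r = V₁/V₂ = 0.78241,
ln z₀ = (ln z₁ − r·ln z₂)/(1 − r) = (3.5025 − 0.78241×4.9416)/0.21759 = -1.6721 → z₀ = 0.1879 ft
V₃ = V₁ · ln(z₃/z₀)/ln(z₁/z₀) = 16.9 × 7.4742/5.1746 = 24.4103 m/s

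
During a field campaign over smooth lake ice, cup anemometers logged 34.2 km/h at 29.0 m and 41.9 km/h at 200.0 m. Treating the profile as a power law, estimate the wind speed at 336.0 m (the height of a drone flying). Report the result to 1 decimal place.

First find α: α = ln(V₂/V₁)/ln(z₂/z₁) = ln(41.9/34.2)/ln(200.0/29.0) = 0.20306/1.93102 = 0.1052
Extrapolate from 200.0 m to 336.0 m: V₃ = 41.9 × (336.0/200.0)^0.1052 = 41.9 × 1.0561 = 44.2493 km/h

44.2 km/h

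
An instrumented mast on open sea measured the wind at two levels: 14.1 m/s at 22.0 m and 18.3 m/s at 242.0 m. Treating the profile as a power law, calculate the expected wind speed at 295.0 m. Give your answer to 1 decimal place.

18.7 m/s

First find α: α = ln(V₂/V₁)/ln(z₂/z₁) = ln(18.3/14.1)/ln(242.0/22.0) = 0.26073/2.39790 = 0.1087
Extrapolate from 242.0 m to 295.0 m: V₃ = 18.3 × (295.0/242.0)^0.1087 = 18.3 × 1.0218 = 18.6983 m/s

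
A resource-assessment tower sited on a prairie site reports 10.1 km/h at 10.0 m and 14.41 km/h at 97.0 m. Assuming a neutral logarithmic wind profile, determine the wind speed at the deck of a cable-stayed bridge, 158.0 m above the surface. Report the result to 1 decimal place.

15.3 km/h

Log law: V ∝ ln(z/z₀). From the pair, with r = V₁/V₂ = 0.70090,
ln z₀ = (ln z₁ − r·ln z₂)/(1 − r) = (2.3026 − 0.70090×4.5747)/0.29910 = -3.0219 → z₀ = 0.04871 m
V₃ = V₁ · ln(z₃/z₀)/ln(z₁/z₀) = 10.1 × 8.0845/5.3245 = 15.3355 km/h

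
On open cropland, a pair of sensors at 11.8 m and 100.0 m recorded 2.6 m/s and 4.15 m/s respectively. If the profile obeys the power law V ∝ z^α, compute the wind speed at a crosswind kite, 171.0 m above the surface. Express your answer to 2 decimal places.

4.67 m/s

First find α: α = ln(V₂/V₁)/ln(z₂/z₁) = ln(4.15/2.6)/ln(100.0/11.8) = 0.46760/2.13707 = 0.2188
Extrapolate from 100.0 m to 171.0 m: V₃ = 4.15 × (171.0/100.0)^0.2188 = 4.15 × 1.1246 = 4.6669 m/s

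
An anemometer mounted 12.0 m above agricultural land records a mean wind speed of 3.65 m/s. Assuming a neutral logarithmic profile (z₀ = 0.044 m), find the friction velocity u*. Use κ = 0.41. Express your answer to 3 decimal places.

u* ≈ 0.267 m/s

Log law: V(z) = (u*/κ) · ln(z/z₀) ⇒ u* = κ · V / ln(z/z₀)
u* = 0.41 × 3.65 / ln(12.0/0.044) = 0.41 × 3.65 / 5.6085
   = 1.4965 / 5.6085 = 0.2668 m/s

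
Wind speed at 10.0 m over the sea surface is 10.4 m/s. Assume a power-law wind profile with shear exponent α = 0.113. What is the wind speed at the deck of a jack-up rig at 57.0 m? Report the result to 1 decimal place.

12.7 m/s

Power-law profile: V₂ = V₁ · (z₂/z₁)^α
V₂ = 10.4 × (57.0/10.0)^0.113 = 10.4 × (5.7000)^0.113
    = 10.4 × 1.2173 = 12.6604 m/s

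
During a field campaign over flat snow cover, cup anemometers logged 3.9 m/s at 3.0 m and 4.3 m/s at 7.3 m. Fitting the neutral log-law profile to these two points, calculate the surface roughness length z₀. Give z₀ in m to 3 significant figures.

Log law: V(z) ∝ ln(z/z₀). With r = V₁/V₂ = 3.9/4.3 = 0.90698,
r · ln(z₂/z₀) = ln(z₁/z₀) ⇒ ln z₀ = (ln z₁ − r·ln z₂)/(1 − r)
ln z₀ = (1.09861 − 0.90698×1.98787) / 0.09302 = -7.5717
z₀ = exp(-7.5717) = 0.0005148 m

z₀ ≈ 0.000515 m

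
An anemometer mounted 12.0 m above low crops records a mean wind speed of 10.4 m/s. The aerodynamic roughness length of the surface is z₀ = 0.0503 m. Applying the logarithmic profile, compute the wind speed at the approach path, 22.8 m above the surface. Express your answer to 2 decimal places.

11.62 m/s

Log law: V(z) ∝ ln(z/z₀), so V₂/V₁ = ln(z₂/z₀) / ln(z₁/z₀).
ln(22.8/0.0503) = 6.1165, ln(12.0/0.0503) = 5.4747
V₂ = 10.4 × 6.1165/5.4747 = 10.4 × 1.1172 = 11.6193 m/s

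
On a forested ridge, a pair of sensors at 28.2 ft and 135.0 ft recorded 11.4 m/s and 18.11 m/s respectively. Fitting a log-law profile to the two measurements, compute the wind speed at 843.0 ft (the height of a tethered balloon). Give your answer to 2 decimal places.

Log law: V ∝ ln(z/z₀). From the pair, with r = V₁/V₂ = 0.62949,
ln z₀ = (ln z₁ − r·ln z₂)/(1 − r) = (3.3393 − 0.62949×4.9053)/0.37051 = 0.6788 → z₀ = 1.972 ft
V₃ = V₁ · ln(z₃/z₀)/ln(z₁/z₀) = 11.4 × 6.0581/2.6605 = 25.9587 m/s

25.96 m/s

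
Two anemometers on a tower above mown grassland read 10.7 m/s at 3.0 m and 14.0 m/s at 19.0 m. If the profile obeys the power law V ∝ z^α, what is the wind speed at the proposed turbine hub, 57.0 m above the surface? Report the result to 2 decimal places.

16.43 m/s

First find α: α = ln(V₂/V₁)/ln(z₂/z₁) = ln(14.0/10.7)/ln(19.0/3.0) = 0.26881/1.84583 = 0.1456
Extrapolate from 19.0 m to 57.0 m: V₃ = 14.0 × (57.0/19.0)^0.1456 = 14.0 × 1.1735 = 16.4291 m/s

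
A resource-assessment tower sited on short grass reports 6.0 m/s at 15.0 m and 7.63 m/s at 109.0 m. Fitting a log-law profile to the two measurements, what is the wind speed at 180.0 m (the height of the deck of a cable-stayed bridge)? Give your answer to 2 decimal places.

8.04 m/s

Log law: V ∝ ln(z/z₀). From the pair, with r = V₁/V₂ = 0.78637,
ln z₀ = (ln z₁ − r·ln z₂)/(1 − r) = (2.7081 − 0.78637×4.6913)/0.21363 = -4.5924 → z₀ = 0.01013 m
V₃ = V₁ · ln(z₃/z₀)/ln(z₁/z₀) = 6.0 × 9.7854/7.3005 = 8.0423 m/s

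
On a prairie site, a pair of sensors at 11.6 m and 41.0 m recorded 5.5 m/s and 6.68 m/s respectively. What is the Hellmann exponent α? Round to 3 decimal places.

α ≈ 0.154

Power law: V₂/V₁ = (z₂/z₁)^α ⇒ α = ln(V₂/V₁) / ln(z₂/z₁)
α = ln(6.68/5.5) / ln(41.0/11.6) = ln(1.2145) / ln(3.5345)
  = 0.19437 / 1.26257 = 0.15395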